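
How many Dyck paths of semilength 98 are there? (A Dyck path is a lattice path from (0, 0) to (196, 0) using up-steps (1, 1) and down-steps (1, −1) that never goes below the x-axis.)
C_98 = 57743358069601357782187700608042856334020731624756611000

These Dyck paths are counted by the Catalan number C_n = (1/(n + 1)) · C(2n, n). For n = 98: C_98 = (1/99) · C(196, 98) = 5716592448890534420436582360196242777068052430850904489000/99 = 57743358069601357782187700608042856334020731624756611000.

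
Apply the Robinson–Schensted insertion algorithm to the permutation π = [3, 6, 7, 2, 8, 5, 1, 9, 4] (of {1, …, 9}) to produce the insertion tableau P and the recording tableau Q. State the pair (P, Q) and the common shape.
P = [1, 4, 7, 8, 9] / [2, 5] / [3, 6];  Q = [1, 2, 3, 5, 8] / [4, 6] / [7, 9];  common shape = (5, 2, 2)

Row-insert the values π_1, π_2, … into P one at a time, bumping the leftmost entry strictly greater than the inserted value down to the next row. The recording tableau Q records, in position (i, j), the step at which that cell was added to P.
  Insert 3 (step 1): P = [3];  Q = [1]
  Insert 6 (step 2): P = [3, 6];  Q = [1, 2]
  Insert 7 (step 3): P = [3, 6, 7];  Q = [1, 2, 3]
  Insert 2 (step 4): P = [2, 6, 7] / [3];  Q = [1, 2, 3] / [4]
  Insert 8 (step 5): P = [2, 6, 7, 8] / [3];  Q = [1, 2, 3, 5] / [4]
  Insert 5 (step 6): P = [2, 5, 7, 8] / [3, 6];  Q = [1, 2, 3, 5] / [4, 6]
  Insert 1 (step 7): P = [1, 5, 7, 8] / [2, 6] / [3];  Q = [1, 2, 3, 5] / [4, 6] / [7]
  Insert 9 (step 8): P = [1, 5, 7, 8, 9] / [2, 6] / [3];  Q = [1, 2, 3, 5, 8] / [4, 6] / [7]
  Insert 4 (step 9): P = [1, 4, 7, 8, 9] / [2, 5] / [3, 6];  Q = [1, 2, 3, 5, 8] / [4, 6] / [7, 9]
Final shape: (5, 2, 2).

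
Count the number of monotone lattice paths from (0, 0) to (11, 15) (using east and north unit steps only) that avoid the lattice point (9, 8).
Number of paths = 6851000

Total paths from (0, 0) to (11, 15): C(26, 11) = 7726160. Paths through (9, 8): (paths (0, 0) → (9, 8)) × (paths (9, 8) → (11, 15)) = C(17, 9) · C(9, 2) = 24310 · 36 = 875160. Avoidance count = 7726160 − 875160 = 6851000.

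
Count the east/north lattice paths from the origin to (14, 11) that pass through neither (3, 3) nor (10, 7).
Number of paths = 2046400

Inclusion–exclusion. Total paths: C(25, 14) = 4457400. Through P₁: C(6, 3)·C(19, 11) = 1511640. Through P₂: C(17, 10)·C(8, 4) = 1361360. Since P₁ is strictly southwest of P₂, a monotone path through both must visit P₁ then P₂; paths through both = C(6, 3)·C(11, 7)·C(8, 4) = 462000. Avoid both = 4457400 − 1511640 − 1361360 + 462000 = 2046400.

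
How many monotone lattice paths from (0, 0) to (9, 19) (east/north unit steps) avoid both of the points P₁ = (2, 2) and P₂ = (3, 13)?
Number of paths = 4379364

Inclusion–exclusion. Total paths: C(28, 9) = 6906900. Through P₁: C(4, 2)·C(24, 7) = 2076624. Through P₂: C(16, 3)·C(12, 6) = 517440. Since P₁ is strictly southwest of P₂, a monotone path through both must visit P₁ then P₂; paths through both = C(4, 2)·C(12, 1)·C(12, 6) = 66528. Avoid both = 6906900 − 2076624 − 517440 + 66528 = 4379364.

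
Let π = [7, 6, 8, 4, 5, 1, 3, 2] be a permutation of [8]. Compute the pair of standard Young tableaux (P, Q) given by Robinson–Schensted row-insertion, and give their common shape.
P = [1, 2] / [3, 5] / [4, 8] / [6] / [7];  Q = [1, 3] / [2, 5] / [4, 7] / [6] / [8];  common shape = (2, 2, 2, 1, 1)

Row-insert the values π_1, π_2, … into P one at a time, bumping the leftmost entry strictly greater than the inserted value down to the next row. The recording tableau Q records, in position (i, j), the step at which that cell was added to P.
  Insert 7 (step 1): P = [7];  Q = [1]
  Insert 6 (step 2): P = [6] / [7];  Q = [1] / [2]
  Insert 8 (step 3): P = [6, 8] / [7];  Q = [1, 3] / [2]
  Insert 4 (step 4): P = [4, 8] / [6] / [7];  Q = [1, 3] / [2] / [4]
  Insert 5 (step 5): P = [4, 5] / [6, 8] / [7];  Q = [1, 3] / [2, 5] / [4]
  Insert 1 (step 6): P = [1, 5] / [4, 8] / [6] / [7];  Q = [1, 3] / [2, 5] / [4] / [6]
  Insert 3 (step 7): P = [1, 3] / [4, 5] / [6, 8] / [7];  Q = [1, 3] / [2, 5] / [4, 7] / [6]
  Insert 2 (step 8): P = [1, 2] / [3, 5] / [4, 8] / [6] / [7];  Q = [1, 3] / [2, 5] / [4, 7] / [6] / [8]
Final shape: (2, 2, 2, 1, 1).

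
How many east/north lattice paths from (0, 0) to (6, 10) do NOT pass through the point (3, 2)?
Number of paths = 6358

Total paths from (0, 0) to (6, 10): C(16, 6) = 8008. Paths through (3, 2): (paths (0, 0) → (3, 2)) × (paths (3, 2) → (6, 10)) = C(5, 3) · C(11, 3) = 10 · 165 = 1650. Avoidance count = 8008 − 1650 = 6358.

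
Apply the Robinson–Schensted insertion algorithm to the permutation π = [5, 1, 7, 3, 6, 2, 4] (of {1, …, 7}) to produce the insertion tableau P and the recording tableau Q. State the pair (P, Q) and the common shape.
P = [1, 2, 4] / [3, 6] / [5, 7];  Q = [1, 3, 5] / [2, 4] / [6, 7];  common shape = (3, 2, 2)

Row-insert the values π_1, π_2, … into P one at a time, bumping the leftmost entry strictly greater than the inserted value down to the next row. The recording tableau Q records, in position (i, j), the step at which that cell was added to P.
  Insert 5 (step 1): P = [5];  Q = [1]
  Insert 1 (step 2): P = [1] / [5];  Q = [1] / [2]
  Insert 7 (step 3): P = [1, 7] / [5];  Q = [1, 3] / [2]
  Insert 3 (step 4): P = [1, 3] / [5, 7];  Q = [1, 3] / [2, 4]
  Insert 6 (step 5): P = [1, 3, 6] / [5, 7];  Q = [1, 3, 5] / [2, 4]
  Insert 2 (step 6): P = [1, 2, 6] / [3, 7] / [5];  Q = [1, 3, 5] / [2, 4] / [6]
  Insert 4 (step 7): P = [1, 2, 4] / [3, 6] / [5, 7];  Q = [1, 3, 5] / [2, 4] / [6, 7]
Final shape: (3, 2, 2).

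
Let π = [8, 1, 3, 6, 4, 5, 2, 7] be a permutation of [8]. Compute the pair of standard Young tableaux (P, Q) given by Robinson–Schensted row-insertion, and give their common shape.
P = [1, 2, 4, 5, 7] / [3] / [6] / [8];  Q = [1, 3, 4, 6, 8] / [2] / [5] / [7];  common shape = (5, 1, 1, 1)

Row-insert the values π_1, π_2, … into P one at a time, bumping the leftmost entry strictly greater than the inserted value down to the next row. The recording tableau Q records, in position (i, j), the step at which that cell was added to P.
  Insert 8 (step 1): P = [8];  Q = [1]
  Insert 1 (step 2): P = [1] / [8];  Q = [1] / [2]
  Insert 3 (step 3): P = [1, 3] / [8];  Q = [1, 3] / [2]
  Insert 6 (step 4): P = [1, 3, 6] / [8];  Q = [1, 3, 4] / [2]
  Insert 4 (step 5): P = [1, 3, 4] / [6] / [8];  Q = [1, 3, 4] / [2] / [5]
  Insert 5 (step 6): P = [1, 3, 4, 5] / [6] / [8];  Q = [1, 3, 4, 6] / [2] / [5]
  Insert 2 (step 7): P = [1, 2, 4, 5] / [3] / [6] / [8];  Q = [1, 3, 4, 6] / [2] / [5] / [7]
  Insert 7 (step 8): P = [1, 2, 4, 5, 7] / [3] / [6] / [8];  Q = [1, 3, 4, 6, 8] / [2] / [5] / [7]
Final shape: (5, 1, 1, 1).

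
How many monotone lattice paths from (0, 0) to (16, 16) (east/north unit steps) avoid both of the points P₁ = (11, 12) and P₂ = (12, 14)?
Number of paths = 346696572

Inclusion–exclusion. Total paths: C(32, 16) = 601080390. Through P₁: C(23, 11)·C(9, 5) = 170361828. Through P₂: C(26, 12)·C(6, 4) = 144865500. Since P₁ is strictly southwest of P₂, a monotone path through both must visit P₁ then P₂; paths through both = C(23, 11)·C(3, 1)·C(6, 4) = 60843510. Avoid both = 601080390 − 170361828 − 144865500 + 60843510 = 346696572.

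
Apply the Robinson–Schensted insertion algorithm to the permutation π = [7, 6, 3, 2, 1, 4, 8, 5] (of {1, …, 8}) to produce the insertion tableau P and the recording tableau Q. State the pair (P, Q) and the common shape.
P = [1, 4, 5] / [2, 8] / [3] / [6] / [7];  Q = [1, 6, 7] / [2, 8] / [3] / [4] / [5];  common shape = (3, 2, 1, 1, 1)

Row-insert the values π_1, π_2, … into P one at a time, bumping the leftmost entry strictly greater than the inserted value down to the next row. The recording tableau Q records, in position (i, j), the step at which that cell was added to P.
  Insert 7 (step 1): P = [7];  Q = [1]
  Insert 6 (step 2): P = [6] / [7];  Q = [1] / [2]
  Insert 3 (step 3): P = [3] / [6] / [7];  Q = [1] / [2] / [3]
  Insert 2 (step 4): P = [2] / [3] / [6] / [7];  Q = [1] / [2] / [3] / [4]
  Insert 1 (step 5): P = [1] / [2] / [3] / [6] / [7];  Q = [1] / [2] / [3] / [4] / [5]
  Insert 4 (step 6): P = [1, 4] / [2] / [3] / [6] / [7];  Q = [1, 6] / [2] / [3] / [4] / [5]
  Insert 8 (step 7): P = [1, 4, 8] / [2] / [3] / [6] / [7];  Q = [1, 6, 7] / [2] / [3] / [4] / [5]
  Insert 5 (step 8): P = [1, 4, 5] / [2, 8] / [3] / [6] / [7];  Q = [1, 6, 7] / [2, 8] / [3] / [4] / [5]
Final shape: (3, 2, 1, 1, 1).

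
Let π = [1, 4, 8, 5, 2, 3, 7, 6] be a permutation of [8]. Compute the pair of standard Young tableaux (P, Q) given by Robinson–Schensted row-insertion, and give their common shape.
P = [1, 2, 3, 6] / [4, 5, 7] / [8];  Q = [1, 2, 3, 7] / [4, 6, 8] / [5];  common shape = (4, 3, 1)

Row-insert the values π_1, π_2, … into P one at a time, bumping the leftmost entry strictly greater than the inserted value down to the next row. The recording tableau Q records, in position (i, j), the step at which that cell was added to P.
  Insert 1 (step 1): P = [1];  Q = [1]
  Insert 4 (step 2): P = [1, 4];  Q = [1, 2]
  Insert 8 (step 3): P = [1, 4, 8];  Q = [1, 2, 3]
  Insert 5 (step 4): P = [1, 4, 5] / [8];  Q = [1, 2, 3] / [4]
  Insert 2 (step 5): P = [1, 2, 5] / [4] / [8];  Q = [1, 2, 3] / [4] / [5]
  Insert 3 (step 6): P = [1, 2, 3] / [4, 5] / [8];  Q = [1, 2, 3] / [4, 6] / [5]
  Insert 7 (step 7): P = [1, 2, 3, 7] / [4, 5] / [8];  Q = [1, 2, 3, 7] / [4, 6] / [5]
  Insert 6 (step 8): P = [1, 2, 3, 6] / [4, 5, 7] / [8];  Q = [1, 2, 3, 7] / [4, 6, 8] / [5]
Final shape: (4, 3, 1).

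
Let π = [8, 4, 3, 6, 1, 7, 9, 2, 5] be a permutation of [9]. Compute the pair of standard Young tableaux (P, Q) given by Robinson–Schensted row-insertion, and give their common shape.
P = [1, 2, 5, 9] / [3, 6, 7] / [4] / [8];  Q = [1, 4, 6, 7] / [2, 8, 9] / [3] / [5];  common shape = (4, 3, 1, 1)

Row-insert the values π_1, π_2, … into P one at a time, bumping the leftmost entry strictly greater than the inserted value down to the next row. The recording tableau Q records, in position (i, j), the step at which that cell was added to P.
  Insert 8 (step 1): P = [8];  Q = [1]
  Insert 4 (step 2): P = [4] / [8];  Q = [1] / [2]
  Insert 3 (step 3): P = [3] / [4] / [8];  Q = [1] / [2] / [3]
  Insert 6 (step 4): P = [3, 6] / [4] / [8];  Q = [1, 4] / [2] / [3]
  Insert 1 (step 5): P = [1, 6] / [3] / [4] / [8];  Q = [1, 4] / [2] / [3] / [5]
  Insert 7 (step 6): P = [1, 6, 7] / [3] / [4] / [8];  Q = [1, 4, 6] / [2] / [3] / [5]
  Insert 9 (step 7): P = [1, 6, 7, 9] / [3] / [4] / [8];  Q = [1, 4, 6, 7] / [2] / [3] / [5]
  Insert 2 (step 8): P = [1, 2, 7, 9] / [3, 6] / [4] / [8];  Q = [1, 4, 6, 7] / [2, 8] / [3] / [5]
  Insert 5 (step 9): P = [1, 2, 5, 9] / [3, 6, 7] / [4] / [8];  Q = [1, 4, 6, 7] / [2, 8, 9] / [3] / [5]
Final shape: (4, 3, 1, 1).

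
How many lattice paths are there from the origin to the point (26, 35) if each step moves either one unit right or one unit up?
Number of paths = 121801604478231762

A monotone lattice path from (0, 0) to (26, 35) consists of 26 east steps and 35 north steps in some order, so it is determined by which 26 of the 61 steps are east. The count is C(61, 26) = 121801604478231762.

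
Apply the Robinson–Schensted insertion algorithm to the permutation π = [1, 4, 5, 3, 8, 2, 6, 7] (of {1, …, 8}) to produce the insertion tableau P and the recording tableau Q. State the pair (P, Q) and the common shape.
P = [1, 2, 5, 6, 7] / [3, 8] / [4];  Q = [1, 2, 3, 5, 8] / [4, 7] / [6];  common shape = (5, 2, 1)

Row-insert the values π_1, π_2, … into P one at a time, bumping the leftmost entry strictly greater than the inserted value down to the next row. The recording tableau Q records, in position (i, j), the step at which that cell was added to P.
  Insert 1 (step 1): P = [1];  Q = [1]
  Insert 4 (step 2): P = [1, 4];  Q = [1, 2]
  Insert 5 (step 3): P = [1, 4, 5];  Q = [1, 2, 3]
  Insert 3 (step 4): P = [1, 3, 5] / [4];  Q = [1, 2, 3] / [4]
  Insert 8 (step 5): P = [1, 3, 5, 8] / [4];  Q = [1, 2, 3, 5] / [4]
  Insert 2 (step 6): P = [1, 2, 5, 8] / [3] / [4];  Q = [1, 2, 3, 5] / [4] / [6]
  Insert 6 (step 7): P = [1, 2, 5, 6] / [3, 8] / [4];  Q = [1, 2, 3, 5] / [4, 7] / [6]
  Insert 7 (step 8): P = [1, 2, 5, 6, 7] / [3, 8] / [4];  Q = [1, 2, 3, 5, 8] / [4, 7] / [6]
Final shape: (5, 2, 1).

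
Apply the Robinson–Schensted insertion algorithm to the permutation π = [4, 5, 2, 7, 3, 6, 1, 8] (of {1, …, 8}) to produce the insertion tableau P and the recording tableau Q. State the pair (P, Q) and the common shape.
P = [1, 3, 6, 8] / [2, 5, 7] / [4];  Q = [1, 2, 4, 8] / [3, 5, 6] / [7];  common shape = (4, 3, 1)

Row-insert the values π_1, π_2, … into P one at a time, bumping the leftmost entry strictly greater than the inserted value down to the next row. The recording tableau Q records, in position (i, j), the step at which that cell was added to P.
  Insert 4 (step 1): P = [4];  Q = [1]
  Insert 5 (step 2): P = [4, 5];  Q = [1, 2]
  Insert 2 (step 3): P = [2, 5] / [4];  Q = [1, 2] / [3]
  Insert 7 (step 4): P = [2, 5, 7] / [4];  Q = [1, 2, 4] / [3]
  Insert 3 (step 5): P = [2, 3, 7] / [4, 5];  Q = [1, 2, 4] / [3, 5]
  Insert 6 (step 6): P = [2, 3, 6] / [4, 5, 7];  Q = [1, 2, 4] / [3, 5, 6]
  Insert 1 (step 7): P = [1, 3, 6] / [2, 5, 7] / [4];  Q = [1, 2, 4] / [3, 5, 6] / [7]
  Insert 8 (step 8): P = [1, 3, 6, 8] / [2, 5, 7] / [4];  Q = [1, 2, 4, 8] / [3, 5, 6] / [7]
Final shape: (4, 3, 1).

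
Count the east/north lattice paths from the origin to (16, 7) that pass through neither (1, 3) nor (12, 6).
Number of paths = 144113

Inclusion–exclusion. Total paths: C(23, 16) = 245157. Through P₁: C(4, 1)·C(19, 15) = 15504. Through P₂: C(18, 12)·C(5, 4) = 92820. Since P₁ is strictly southwest of P₂, a monotone path through both must visit P₁ then P₂; paths through both = C(4, 1)·C(14, 11)·C(5, 4) = 7280. Avoid both = 245157 − 15504 − 92820 + 7280 = 144113.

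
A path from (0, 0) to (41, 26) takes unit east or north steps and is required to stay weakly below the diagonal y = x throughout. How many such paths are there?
Number of paths = 1029844687002892992

By the reflection principle (André's argument), the number of monotone paths to (41, 26) with n ≤ m that never go above y = x is C(67, 41) − C(67, 42) = 2703342303382594104 − 1673497616379701112 = 1029844687002892992.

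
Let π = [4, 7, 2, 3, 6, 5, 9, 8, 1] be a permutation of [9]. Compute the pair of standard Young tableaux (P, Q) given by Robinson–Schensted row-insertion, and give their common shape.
P = [1, 3, 5, 8] / [2, 6, 9] / [4] / [7];  Q = [1, 2, 5, 7] / [3, 4, 8] / [6] / [9];  common shape = (4, 3, 1, 1)

Row-insert the values π_1, π_2, … into P one at a time, bumping the leftmost entry strictly greater than the inserted value down to the next row. The recording tableau Q records, in position (i, j), the step at which that cell was added to P.
  Insert 4 (step 1): P = [4];  Q = [1]
  Insert 7 (step 2): P = [4, 7];  Q = [1, 2]
  Insert 2 (step 3): P = [2, 7] / [4];  Q = [1, 2] / [3]
  Insert 3 (step 4): P = [2, 3] / [4, 7];  Q = [1, 2] / [3, 4]
  Insert 6 (step 5): P = [2, 3, 6] / [4, 7];  Q = [1, 2, 5] / [3, 4]
  Insert 5 (step 6): P = [2, 3, 5] / [4, 6] / [7];  Q = [1, 2, 5] / [3, 4] / [6]
  Insert 9 (step 7): P = [2, 3, 5, 9] / [4, 6] / [7];  Q = [1, 2, 5, 7] / [3, 4] / [6]
  Insert 8 (step 8): P = [2, 3, 5, 8] / [4, 6, 9] / [7];  Q = [1, 2, 5, 7] / [3, 4, 8] / [6]
  Insert 1 (step 9): P = [1, 3, 5, 8] / [2, 6, 9] / [4] / [7];  Q = [1, 2, 5, 7] / [3, 4, 8] / [6] / [9]
Final shape: (4, 3, 1, 1).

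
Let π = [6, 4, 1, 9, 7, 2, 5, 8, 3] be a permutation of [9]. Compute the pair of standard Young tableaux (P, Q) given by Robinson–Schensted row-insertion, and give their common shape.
P = [1, 2, 3, 8] / [4, 5] / [6, 7] / [9];  Q = [1, 4, 7, 8] / [2, 5] / [3, 6] / [9];  common shape = (4, 2, 2, 1)

Row-insert the values π_1, π_2, … into P one at a time, bumping the leftmost entry strictly greater than the inserted value down to the next row. The recording tableau Q records, in position (i, j), the step at which that cell was added to P.
  Insert 6 (step 1): P = [6];  Q = [1]
  Insert 4 (step 2): P = [4] / [6];  Q = [1] / [2]
  Insert 1 (step 3): P = [1] / [4] / [6];  Q = [1] / [2] / [3]
  Insert 9 (step 4): P = [1, 9] / [4] / [6];  Q = [1, 4] / [2] / [3]
  Insert 7 (step 5): P = [1, 7] / [4, 9] / [6];  Q = [1, 4] / [2, 5] / [3]
  Insert 2 (step 6): P = [1, 2] / [4, 7] / [6, 9];  Q = [1, 4] / [2, 5] / [3, 6]
  Insert 5 (step 7): P = [1, 2, 5] / [4, 7] / [6, 9];  Q = [1, 4, 7] / [2, 5] / [3, 6]
  Insert 8 (step 8): P = [1, 2, 5, 8] / [4, 7] / [6, 9];  Q = [1, 4, 7, 8] / [2, 5] / [3, 6]
  Insert 3 (step 9): P = [1, 2, 3, 8] / [4, 5] / [6, 7] / [9];  Q = [1, 4, 7, 8] / [2, 5] / [3, 6] / [9]
Final shape: (4, 2, 2, 1).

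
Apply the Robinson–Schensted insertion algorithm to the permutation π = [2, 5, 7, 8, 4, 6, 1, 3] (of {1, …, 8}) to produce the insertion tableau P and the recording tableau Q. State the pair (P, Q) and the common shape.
P = [1, 3, 6, 8] / [2, 4] / [5, 7];  Q = [1, 2, 3, 4] / [5, 6] / [7, 8];  common shape = (4, 2, 2)

Row-insert the values π_1, π_2, … into P one at a time, bumping the leftmost entry strictly greater than the inserted value down to the next row. The recording tableau Q records, in position (i, j), the step at which that cell was added to P.
  Insert 2 (step 1): P = [2];  Q = [1]
  Insert 5 (step 2): P = [2, 5];  Q = [1, 2]
  Insert 7 (step 3): P = [2, 5, 7];  Q = [1, 2, 3]
  Insert 8 (step 4): P = [2, 5, 7, 8];  Q = [1, 2, 3, 4]
  Insert 4 (step 5): P = [2, 4, 7, 8] / [5];  Q = [1, 2, 3, 4] / [5]
  Insert 6 (step 6): P = [2, 4, 6, 8] / [5, 7];  Q = [1, 2, 3, 4] / [5, 6]
  Insert 1 (step 7): P = [1, 4, 6, 8] / [2, 7] / [5];  Q = [1, 2, 3, 4] / [5, 6] / [7]
  Insert 3 (step 8): P = [1, 3, 6, 8] / [2, 4] / [5, 7];  Q = [1, 2, 3, 4] / [5, 6] / [7, 8]
Final shape: (4, 2, 2).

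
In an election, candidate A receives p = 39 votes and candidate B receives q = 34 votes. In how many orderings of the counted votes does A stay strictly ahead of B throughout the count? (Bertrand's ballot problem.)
Strict-lead orderings = 50841248199001927800

Total orderings of the 73 votes with 39 for A: C(73, 39) = 742282223705428145880. By the Bertrand ballot formula (Cycle Lemma / reflection principle), the number of orderings in which A is strictly ahead of B throughout is (p − q)/(p + q) · C(p + q, p) = (39 − 34)/(39 + 34) · 742282223705428145880 = 50841248199001927800.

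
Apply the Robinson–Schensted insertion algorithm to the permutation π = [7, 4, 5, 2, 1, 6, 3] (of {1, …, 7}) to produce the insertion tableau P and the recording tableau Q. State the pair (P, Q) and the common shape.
P = [1, 3, 6] / [2, 5] / [4] / [7];  Q = [1, 3, 6] / [2, 7] / [4] / [5];  common shape = (3, 2, 1, 1)

Row-insert the values π_1, π_2, … into P one at a time, bumping the leftmost entry strictly greater than the inserted value down to the next row. The recording tableau Q records, in position (i, j), the step at which that cell was added to P.
  Insert 7 (step 1): P = [7];  Q = [1]
  Insert 4 (step 2): P = [4] / [7];  Q = [1] / [2]
  Insert 5 (step 3): P = [4, 5] / [7];  Q = [1, 3] / [2]
  Insert 2 (step 4): P = [2, 5] / [4] / [7];  Q = [1, 3] / [2] / [4]
  Insert 1 (step 5): P = [1, 5] / [2] / [4] / [7];  Q = [1, 3] / [2] / [4] / [5]
  Insert 6 (step 6): P = [1, 5, 6] / [2] / [4] / [7];  Q = [1, 3, 6] / [2] / [4] / [5]
  Insert 3 (step 7): P = [1, 3, 6] / [2, 5] / [4] / [7];  Q = [1, 3, 6] / [2, 7] / [4] / [5]
Final shape: (3, 2, 1, 1).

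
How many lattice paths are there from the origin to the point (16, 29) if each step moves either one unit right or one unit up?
Number of paths = 646626422970

A monotone lattice path from (0, 0) to (16, 29) consists of 16 east steps and 29 north steps in some order, so it is determined by which 16 of the 45 steps are east. The count is C(45, 16) = 646626422970.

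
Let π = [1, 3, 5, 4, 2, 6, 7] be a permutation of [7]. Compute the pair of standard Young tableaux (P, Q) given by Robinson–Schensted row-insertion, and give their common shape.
P = [1, 2, 4, 6, 7] / [3] / [5];  Q = [1, 2, 3, 6, 7] / [4] / [5];  common shape = (5, 1, 1)

Row-insert the values π_1, π_2, … into P one at a time, bumping the leftmost entry strictly greater than the inserted value down to the next row. The recording tableau Q records, in position (i, j), the step at which that cell was added to P.
  Insert 1 (step 1): P = [1];  Q = [1]
  Insert 3 (step 2): P = [1, 3];  Q = [1, 2]
  Insert 5 (step 3): P = [1, 3, 5];  Q = [1, 2, 3]
  Insert 4 (step 4): P = [1, 3, 4] / [5];  Q = [1, 2, 3] / [4]
  Insert 2 (step 5): P = [1, 2, 4] / [3] / [5];  Q = [1, 2, 3] / [4] / [5]
  Insert 6 (step 6): P = [1, 2, 4, 6] / [3] / [5];  Q = [1, 2, 3, 6] / [4] / [5]
  Insert 7 (step 7): P = [1, 2, 4, 6, 7] / [3] / [5];  Q = [1, 2, 3, 6, 7] / [4] / [5]
Final shape: (5, 1, 1).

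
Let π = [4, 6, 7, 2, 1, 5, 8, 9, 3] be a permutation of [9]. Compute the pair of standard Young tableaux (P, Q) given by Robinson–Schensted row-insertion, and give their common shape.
P = [1, 3, 7, 8, 9] / [2, 5] / [4, 6];  Q = [1, 2, 3, 7, 8] / [4, 6] / [5, 9];  common shape = (5, 2, 2)

Row-insert the values π_1, π_2, … into P one at a time, bumping the leftmost entry strictly greater than the inserted value down to the next row. The recording tableau Q records, in position (i, j), the step at which that cell was added to P.
  Insert 4 (step 1): P = [4];  Q = [1]
  Insert 6 (step 2): P = [4, 6];  Q = [1, 2]
  Insert 7 (step 3): P = [4, 6, 7];  Q = [1, 2, 3]
  Insert 2 (step 4): P = [2, 6, 7] / [4];  Q = [1, 2, 3] / [4]
  Insert 1 (step 5): P = [1, 6, 7] / [2] / [4];  Q = [1, 2, 3] / [4] / [5]
  Insert 5 (step 6): P = [1, 5, 7] / [2, 6] / [4];  Q = [1, 2, 3] / [4, 6] / [5]
  Insert 8 (step 7): P = [1, 5, 7, 8] / [2, 6] / [4];  Q = [1, 2, 3, 7] / [4, 6] / [5]
  Insert 9 (step 8): P = [1, 5, 7, 8, 9] / [2, 6] / [4];  Q = [1, 2, 3, 7, 8] / [4, 6] / [5]
  Insert 3 (step 9): P = [1, 3, 7, 8, 9] / [2, 5] / [4, 6];  Q = [1, 2, 3, 7, 8] / [4, 6] / [5, 9]
Final shape: (5, 2, 2).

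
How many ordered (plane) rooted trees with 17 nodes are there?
C_16 = 35357670

These ordered rooted trees are counted by the Catalan number C_n = (1/(n + 1)) · C(2n, n). For n = 16: C_16 = (1/17) · C(32, 16) = 601080390/17 = 35357670.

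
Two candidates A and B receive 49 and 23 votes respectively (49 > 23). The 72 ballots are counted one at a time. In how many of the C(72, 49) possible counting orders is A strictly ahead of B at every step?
Strict-lead orderings = 1406168729349079800

Total orderings of the 72 votes with 49 for A: C(72, 49) = 3894005712043605600. By the Bertrand ballot formula (Cycle Lemma / reflection principle), the number of orderings in which A is strictly ahead of B throughout is (p − q)/(p + q) · C(p + q, p) = (49 − 23)/(49 + 23) · 3894005712043605600 = 1406168729349079800.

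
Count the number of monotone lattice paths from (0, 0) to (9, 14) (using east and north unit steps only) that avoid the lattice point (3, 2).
Number of paths = 631550

Total paths from (0, 0) to (9, 14): C(23, 9) = 817190. Paths through (3, 2): (paths (0, 0) → (3, 2)) × (paths (3, 2) → (9, 14)) = C(5, 3) · C(18, 6) = 10 · 18564 = 185640. Avoidance count = 817190 − 185640 = 631550.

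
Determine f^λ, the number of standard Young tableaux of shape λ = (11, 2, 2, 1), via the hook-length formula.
# SYT of shape (11, 2, 2, 1) = 14300

Hook-length formula: f^λ = n! / Π hook(c), product over all cells c of the Young diagram. For λ = (11, 2, 2, 1), n = 16 boxes. Hook lengths by row (left-to-right, top-to-bottom): [14, 12, 9, 8, 7, 6, 5, 4, 3, 2, 1]; [4, 2]; [3, 1]; [1]. Product of hooks = 1463132160. So f^λ = 16! / 1463132160 = 20922789888000 / 1463132160 = 14300.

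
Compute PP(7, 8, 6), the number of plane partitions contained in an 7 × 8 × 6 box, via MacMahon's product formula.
PP(7, 8, 6) = 19702998159210080

Evaluate the triple product over i = 1..7, j = 1..8, k = 1..6. The factors are (2/1) · (3/2) · (4/3) · (5/4) · (6/5) · (7/6) · (3/2) · (4/3) · … (336 factors total). The numerators and denominators telescope so the product is an integer; carrying out the multiplication exactly gives PP(7, 8, 6) = 19702998159210080.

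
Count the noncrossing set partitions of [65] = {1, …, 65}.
C_65 = 1440418573150919668872489894243865350

These noncrossing partitions are counted by the Catalan number C_n = (1/(n + 1)) · C(2n, n). For n = 65: C_65 = (1/66) · C(130, 65) = 95067625827960698145584333020095113100/66 = 1440418573150919668872489894243865350.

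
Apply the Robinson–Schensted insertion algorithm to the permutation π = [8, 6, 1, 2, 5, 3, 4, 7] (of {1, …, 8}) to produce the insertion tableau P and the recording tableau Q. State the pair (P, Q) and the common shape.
P = [1, 2, 3, 4, 7] / [5] / [6] / [8];  Q = [1, 4, 5, 7, 8] / [2] / [3] / [6];  common shape = (5, 1, 1, 1)

Row-insert the values π_1, π_2, … into P one at a time, bumping the leftmost entry strictly greater than the inserted value down to the next row. The recording tableau Q records, in position (i, j), the step at which that cell was added to P.
  Insert 8 (step 1): P = [8];  Q = [1]
  Insert 6 (step 2): P = [6] / [8];  Q = [1] / [2]
  Insert 1 (step 3): P = [1] / [6] / [8];  Q = [1] / [2] / [3]
  Insert 2 (step 4): P = [1, 2] / [6] / [8];  Q = [1, 4] / [2] / [3]
  Insert 5 (step 5): P = [1, 2, 5] / [6] / [8];  Q = [1, 4, 5] / [2] / [3]
  Insert 3 (step 6): P = [1, 2, 3] / [5] / [6] / [8];  Q = [1, 4, 5] / [2] / [3] / [6]
  Insert 4 (step 7): P = [1, 2, 3, 4] / [5] / [6] / [8];  Q = [1, 4, 5, 7] / [2] / [3] / [6]
  Insert 7 (step 8): P = [1, 2, 3, 4, 7] / [5] / [6] / [8];  Q = [1, 4, 5, 7, 8] / [2] / [3] / [6]
Final shape: (5, 1, 1, 1).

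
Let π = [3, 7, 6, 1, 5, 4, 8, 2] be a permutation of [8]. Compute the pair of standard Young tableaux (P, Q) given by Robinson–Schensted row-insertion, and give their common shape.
P = [1, 2, 8] / [3, 4] / [5] / [6] / [7];  Q = [1, 2, 7] / [3, 5] / [4] / [6] / [8];  common shape = (3, 2, 1, 1, 1)

Row-insert the values π_1, π_2, … into P one at a time, bumping the leftmost entry strictly greater than the inserted value down to the next row. The recording tableau Q records, in position (i, j), the step at which that cell was added to P.
  Insert 3 (step 1): P = [3];  Q = [1]
  Insert 7 (step 2): P = [3, 7];  Q = [1, 2]
  Insert 6 (step 3): P = [3, 6] / [7];  Q = [1, 2] / [3]
  Insert 1 (step 4): P = [1, 6] / [3] / [7];  Q = [1, 2] / [3] / [4]
  Insert 5 (step 5): P = [1, 5] / [3, 6] / [7];  Q = [1, 2] / [3, 5] / [4]
  Insert 4 (step 6): P = [1, 4] / [3, 5] / [6] / [7];  Q = [1, 2] / [3, 5] / [4] / [6]
  Insert 8 (step 7): P = [1, 4, 8] / [3, 5] / [6] / [7];  Q = [1, 2, 7] / [3, 5] / [4] / [6]
  Insert 2 (step 8): P = [1, 2, 8] / [3, 4] / [5] / [6] / [7];  Q = [1, 2, 7] / [3, 5] / [4] / [6] / [8]
Final shape: (3, 2, 1, 1, 1).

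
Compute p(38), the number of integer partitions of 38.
p(38) = 26015

Compute p(n) via the recurrence p(n, m) = p(n, m−1) + p(n−m, m), where p(n, m) counts partitions of n with all parts ≤ m and p(n) = p(n, n). The base cases are p(0, m) = 1 and p(n, 0) = 0 for n > 0. Filling the table yields p(38) = 26015. (Euler's pentagonal recurrence is an alternative.)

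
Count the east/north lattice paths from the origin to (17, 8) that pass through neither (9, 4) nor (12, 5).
Number of paths = 541282

Inclusion–exclusion. Total paths: C(25, 17) = 1081575. Through P₁: C(13, 9)·C(12, 8) = 353925. Through P₂: C(17, 12)·C(8, 5) = 346528. Since P₁ is strictly southwest of P₂, a monotone path through both must visit P₁ then P₂; paths through both = C(13, 9)·C(4, 3)·C(8, 5) = 160160. Avoid both = 1081575 − 353925 − 346528 + 160160 = 541282.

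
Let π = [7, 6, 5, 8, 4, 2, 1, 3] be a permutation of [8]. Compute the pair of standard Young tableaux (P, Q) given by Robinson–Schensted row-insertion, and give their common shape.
P = [1, 3] / [2, 8] / [4] / [5] / [6] / [7];  Q = [1, 4] / [2, 8] / [3] / [5] / [6] / [7];  common shape = (2, 2, 1, 1, 1, 1)

Row-insert the values π_1, π_2, … into P one at a time, bumping the leftmost entry strictly greater than the inserted value down to the next row. The recording tableau Q records, in position (i, j), the step at which that cell was added to P.
  Insert 7 (step 1): P = [7];  Q = [1]
  Insert 6 (step 2): P = [6] / [7];  Q = [1] / [2]
  Insert 5 (step 3): P = [5] / [6] / [7];  Q = [1] / [2] / [3]
  Insert 8 (step 4): P = [5, 8] / [6] / [7];  Q = [1, 4] / [2] / [3]
  Insert 4 (step 5): P = [4, 8] / [5] / [6] / [7];  Q = [1, 4] / [2] / [3] / [5]
  Insert 2 (step 6): P = [2, 8] / [4] / [5] / [6] / [7];  Q = [1, 4] / [2] / [3] / [5] / [6]
  Insert 1 (step 7): P = [1, 8] / [2] / [4] / [5] / [6] / [7];  Q = [1, 4] / [2] / [3] / [5] / [6] / [7]
  Insert 3 (step 8): P = [1, 3] / [2, 8] / [4] / [5] / [6] / [7];  Q = [1, 4] / [2, 8] / [3] / [5] / [6] / [7]
Final shape: (2, 2, 1, 1, 1, 1).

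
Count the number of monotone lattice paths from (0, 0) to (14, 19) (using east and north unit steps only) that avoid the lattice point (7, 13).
Number of paths = 685784880

Total paths from (0, 0) to (14, 19): C(33, 14) = 818809200. Paths through (7, 13): (paths (0, 0) → (7, 13)) × (paths (7, 13) → (14, 19)) = C(20, 7) · C(13, 7) = 77520 · 1716 = 133024320. Avoidance count = 818809200 − 133024320 = 685784880.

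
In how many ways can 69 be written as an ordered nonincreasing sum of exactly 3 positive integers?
p(69, 3 parts) = 397

Partitions of n into exactly k parts are in bijection with partitions of n − k into at most k parts (subtract 1 from each part). So p(69, exactly 3) = p(66, parts ≤ 3). Computing via the recurrence p(m, j) = p(m, j−1) + p(m−j, j) gives 397.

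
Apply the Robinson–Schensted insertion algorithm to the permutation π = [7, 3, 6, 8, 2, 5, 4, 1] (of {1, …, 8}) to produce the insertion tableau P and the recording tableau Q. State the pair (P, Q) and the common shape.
P = [1, 4, 8] / [2, 5] / [3] / [6] / [7];  Q = [1, 3, 4] / [2, 6] / [5] / [7] / [8];  common shape = (3, 2, 1, 1, 1)

Row-insert the values π_1, π_2, … into P one at a time, bumping the leftmost entry strictly greater than the inserted value down to the next row. The recording tableau Q records, in position (i, j), the step at which that cell was added to P.
  Insert 7 (step 1): P = [7];  Q = [1]
  Insert 3 (step 2): P = [3] / [7];  Q = [1] / [2]
  Insert 6 (step 3): P = [3, 6] / [7];  Q = [1, 3] / [2]
  Insert 8 (step 4): P = [3, 6, 8] / [7];  Q = [1, 3, 4] / [2]
  Insert 2 (step 5): P = [2, 6, 8] / [3] / [7];  Q = [1, 3, 4] / [2] / [5]
  Insert 5 (step 6): P = [2, 5, 8] / [3, 6] / [7];  Q = [1, 3, 4] / [2, 6] / [5]
  Insert 4 (step 7): P = [2, 4, 8] / [3, 5] / [6] / [7];  Q = [1, 3, 4] / [2, 6] / [5] / [7]
  Insert 1 (step 8): P = [1, 4, 8] / [2, 5] / [3] / [6] / [7];  Q = [1, 3, 4] / [2, 6] / [5] / [7] / [8]
Final shape: (3, 2, 1, 1, 1).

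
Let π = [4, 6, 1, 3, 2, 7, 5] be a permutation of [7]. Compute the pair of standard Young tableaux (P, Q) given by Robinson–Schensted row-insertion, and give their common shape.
P = [1, 2, 5] / [3, 6, 7] / [4];  Q = [1, 2, 6] / [3, 4, 7] / [5];  common shape = (3, 3, 1)

Row-insert the values π_1, π_2, … into P one at a time, bumping the leftmost entry strictly greater than the inserted value down to the next row. The recording tableau Q records, in position (i, j), the step at which that cell was added to P.
  Insert 4 (step 1): P = [4];  Q = [1]
  Insert 6 (step 2): P = [4, 6];  Q = [1, 2]
  Insert 1 (step 3): P = [1, 6] / [4];  Q = [1, 2] / [3]
  Insert 3 (step 4): P = [1, 3] / [4, 6];  Q = [1, 2] / [3, 4]
  Insert 2 (step 5): P = [1, 2] / [3, 6] / [4];  Q = [1, 2] / [3, 4] / [5]
  Insert 7 (step 6): P = [1, 2, 7] / [3, 6] / [4];  Q = [1, 2, 6] / [3, 4] / [5]
  Insert 5 (step 7): P = [1, 2, 5] / [3, 6, 7] / [4];  Q = [1, 2, 6] / [3, 4, 7] / [5]
Final shape: (3, 3, 1).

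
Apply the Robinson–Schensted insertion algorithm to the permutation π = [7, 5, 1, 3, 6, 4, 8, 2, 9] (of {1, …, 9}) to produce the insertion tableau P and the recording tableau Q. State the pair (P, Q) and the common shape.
P = [1, 2, 4, 8, 9] / [3, 6] / [5] / [7];  Q = [1, 4, 5, 7, 9] / [2, 6] / [3] / [8];  common shape = (5, 2, 1, 1)

Row-insert the values π_1, π_2, … into P one at a time, bumping the leftmost entry strictly greater than the inserted value down to the next row. The recording tableau Q records, in position (i, j), the step at which that cell was added to P.
  Insert 7 (step 1): P = [7];  Q = [1]
  Insert 5 (step 2): P = [5] / [7];  Q = [1] / [2]
  Insert 1 (step 3): P = [1] / [5] / [7];  Q = [1] / [2] / [3]
  Insert 3 (step 4): P = [1, 3] / [5] / [7];  Q = [1, 4] / [2] / [3]
  Insert 6 (step 5): P = [1, 3, 6] / [5] / [7];  Q = [1, 4, 5] / [2] / [3]
  Insert 4 (step 6): P = [1, 3, 4] / [5, 6] / [7];  Q = [1, 4, 5] / [2, 6] / [3]
  Insert 8 (step 7): P = [1, 3, 4, 8] / [5, 6] / [7];  Q = [1, 4, 5, 7] / [2, 6] / [3]
  Insert 2 (step 8): P = [1, 2, 4, 8] / [3, 6] / [5] / [7];  Q = [1, 4, 5, 7] / [2, 6] / [3] / [8]
  Insert 9 (step 9): P = [1, 2, 4, 8, 9] / [3, 6] / [5] / [7];  Q = [1, 4, 5, 7, 9] / [2, 6] / [3] / [8]
Final shape: (5, 2, 1, 1).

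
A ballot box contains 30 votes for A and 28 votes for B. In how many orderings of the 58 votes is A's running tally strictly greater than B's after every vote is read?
Strict-lead orderings = 1002242216651368

Total orderings of the 58 votes with 30 for A: C(58, 30) = 29065024282889672. By the Bertrand ballot formula (Cycle Lemma / reflection principle), the number of orderings in which A is strictly ahead of B throughout is (p − q)/(p + q) · C(p + q, p) = (30 − 28)/(30 + 28) · 29065024282889672 = 1002242216651368.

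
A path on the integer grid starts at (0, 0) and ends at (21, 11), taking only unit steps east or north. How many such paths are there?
Number of paths = 129024480

A monotone lattice path from (0, 0) to (21, 11) consists of 21 east steps and 11 north steps in some order, so it is determined by which 21 of the 32 steps are east. The count is C(32, 21) = 129024480.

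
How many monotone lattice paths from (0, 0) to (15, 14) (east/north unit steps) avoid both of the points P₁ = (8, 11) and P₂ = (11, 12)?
Number of paths = 52742670

Inclusion–exclusion. Total paths: C(29, 15) = 77558760. Through P₁: C(19, 8)·C(10, 7) = 9069840. Through P₂: C(23, 11)·C(6, 4) = 20281170. Since P₁ is strictly southwest of P₂, a monotone path through both must visit P₁ then P₂; paths through both = C(19, 8)·C(4, 3)·C(6, 4) = 4534920. Avoid both = 77558760 − 9069840 − 20281170 + 4534920 = 52742670.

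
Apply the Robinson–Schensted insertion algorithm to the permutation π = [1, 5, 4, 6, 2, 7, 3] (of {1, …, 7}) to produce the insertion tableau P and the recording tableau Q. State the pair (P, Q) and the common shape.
P = [1, 2, 3, 7] / [4, 6] / [5];  Q = [1, 2, 4, 6] / [3, 7] / [5];  common shape = (4, 2, 1)

Row-insert the values π_1, π_2, … into P one at a time, bumping the leftmost entry strictly greater than the inserted value down to the next row. The recording tableau Q records, in position (i, j), the step at which that cell was added to P.
  Insert 1 (step 1): P = [1];  Q = [1]
  Insert 5 (step 2): P = [1, 5];  Q = [1, 2]
  Insert 4 (step 3): P = [1, 4] / [5];  Q = [1, 2] / [3]
  Insert 6 (step 4): P = [1, 4, 6] / [5];  Q = [1, 2, 4] / [3]
  Insert 2 (step 5): P = [1, 2, 6] / [4] / [5];  Q = [1, 2, 4] / [3] / [5]
  Insert 7 (step 6): P = [1, 2, 6, 7] / [4] / [5];  Q = [1, 2, 4, 6] / [3] / [5]
  Insert 3 (step 7): P = [1, 2, 3, 7] / [4, 6] / [5];  Q = [1, 2, 4, 6] / [3, 7] / [5]
Final shape: (4, 2, 1).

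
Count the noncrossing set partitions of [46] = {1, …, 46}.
C_46 = 8740328711533173390046320

These noncrossing partitions are counted by the Catalan number C_n = (1/(n + 1)) · C(2n, n). For n = 46: C_46 = (1/47) · C(92, 46) = 410795449442059149332177040/47 = 8740328711533173390046320.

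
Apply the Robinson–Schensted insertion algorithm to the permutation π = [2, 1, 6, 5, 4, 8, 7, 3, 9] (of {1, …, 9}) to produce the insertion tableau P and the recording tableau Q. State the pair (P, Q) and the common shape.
P = [1, 3, 7, 9] / [2, 4, 8] / [5] / [6];  Q = [1, 3, 6, 9] / [2, 4, 7] / [5] / [8];  common shape = (4, 3, 1, 1)

Row-insert the values π_1, π_2, … into P one at a time, bumping the leftmost entry strictly greater than the inserted value down to the next row. The recording tableau Q records, in position (i, j), the step at which that cell was added to P.
  Insert 2 (step 1): P = [2];  Q = [1]
  Insert 1 (step 2): P = [1] / [2];  Q = [1] / [2]
  Insert 6 (step 3): P = [1, 6] / [2];  Q = [1, 3] / [2]
  Insert 5 (step 4): P = [1, 5] / [2, 6];  Q = [1, 3] / [2, 4]
  Insert 4 (step 5): P = [1, 4] / [2, 5] / [6];  Q = [1, 3] / [2, 4] / [5]
  Insert 8 (step 6): P = [1, 4, 8] / [2, 5] / [6];  Q = [1, 3, 6] / [2, 4] / [5]
  Insert 7 (step 7): P = [1, 4, 7] / [2, 5, 8] / [6];  Q = [1, 3, 6] / [2, 4, 7] / [5]
  Insert 3 (step 8): P = [1, 3, 7] / [2, 4, 8] / [5] / [6];  Q = [1, 3, 6] / [2, 4, 7] / [5] / [8]
  Insert 9 (step 9): P = [1, 3, 7, 9] / [2, 4, 8] / [5] / [6];  Q = [1, 3, 6, 9] / [2, 4, 7] / [5] / [8]
Final shape: (4, 3, 1, 1).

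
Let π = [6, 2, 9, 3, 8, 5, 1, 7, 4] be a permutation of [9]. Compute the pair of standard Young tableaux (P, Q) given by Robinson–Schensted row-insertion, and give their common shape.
P = [1, 3, 4, 7] / [2, 5] / [6, 8] / [9];  Q = [1, 3, 5, 8] / [2, 4] / [6, 9] / [7];  common shape = (4, 2, 2, 1)

Row-insert the values π_1, π_2, … into P one at a time, bumping the leftmost entry strictly greater than the inserted value down to the next row. The recording tableau Q records, in position (i, j), the step at which that cell was added to P.
  Insert 6 (step 1): P = [6];  Q = [1]
  Insert 2 (step 2): P = [2] / [6];  Q = [1] / [2]
  Insert 9 (step 3): P = [2, 9] / [6];  Q = [1, 3] / [2]
  Insert 3 (step 4): P = [2, 3] / [6, 9];  Q = [1, 3] / [2, 4]
  Insert 8 (step 5): P = [2, 3, 8] / [6, 9];  Q = [1, 3, 5] / [2, 4]
  Insert 5 (step 6): P = [2, 3, 5] / [6, 8] / [9];  Q = [1, 3, 5] / [2, 4] / [6]
  Insert 1 (step 7): P = [1, 3, 5] / [2, 8] / [6] / [9];  Q = [1, 3, 5] / [2, 4] / [6] / [7]
  Insert 7 (step 8): P = [1, 3, 5, 7] / [2, 8] / [6] / [9];  Q = [1, 3, 5, 8] / [2, 4] / [6] / [7]
  Insert 4 (step 9): P = [1, 3, 4, 7] / [2, 5] / [6, 8] / [9];  Q = [1, 3, 5, 8] / [2, 4] / [6, 9] / [7]
Final shape: (4, 2, 2, 1).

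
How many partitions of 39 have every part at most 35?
p(39, parts ≤ 35) = 31178

Use the recurrence p(n, m) = p(n, m−1) + p(n−m, m): either the largest part is < m (count p(n, m−1)) or the largest part is exactly m (remove one copy of m, count p(n−m, m)). With p(0, ·) = 1 this gives p(39, parts ≤ 35) = 31178. (By conjugating Young diagrams, this also counts partitions of 39 into at most 35 parts.)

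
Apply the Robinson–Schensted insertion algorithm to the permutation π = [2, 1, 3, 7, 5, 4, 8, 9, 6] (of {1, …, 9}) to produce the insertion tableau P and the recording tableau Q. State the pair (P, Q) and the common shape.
P = [1, 3, 4, 6, 9] / [2, 5, 8] / [7];  Q = [1, 3, 4, 7, 8] / [2, 5, 9] / [6];  common shape = (5, 3, 1)

Row-insert the values π_1, π_2, … into P one at a time, bumping the leftmost entry strictly greater than the inserted value down to the next row. The recording tableau Q records, in position (i, j), the step at which that cell was added to P.
  Insert 2 (step 1): P = [2];  Q = [1]
  Insert 1 (step 2): P = [1] / [2];  Q = [1] / [2]
  Insert 3 (step 3): P = [1, 3] / [2];  Q = [1, 3] / [2]
  Insert 7 (step 4): P = [1, 3, 7] / [2];  Q = [1, 3, 4] / [2]
  Insert 5 (step 5): P = [1, 3, 5] / [2, 7];  Q = [1, 3, 4] / [2, 5]
  Insert 4 (step 6): P = [1, 3, 4] / [2, 5] / [7];  Q = [1, 3, 4] / [2, 5] / [6]
  Insert 8 (step 7): P = [1, 3, 4, 8] / [2, 5] / [7];  Q = [1, 3, 4, 7] / [2, 5] / [6]
  Insert 9 (step 8): P = [1, 3, 4, 8, 9] / [2, 5] / [7];  Q = [1, 3, 4, 7, 8] / [2, 5] / [6]
  Insert 6 (step 9): P = [1, 3, 4, 6, 9] / [2, 5, 8] / [7];  Q = [1, 3, 4, 7, 8] / [2, 5, 9] / [6]
Final shape: (5, 3, 1).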